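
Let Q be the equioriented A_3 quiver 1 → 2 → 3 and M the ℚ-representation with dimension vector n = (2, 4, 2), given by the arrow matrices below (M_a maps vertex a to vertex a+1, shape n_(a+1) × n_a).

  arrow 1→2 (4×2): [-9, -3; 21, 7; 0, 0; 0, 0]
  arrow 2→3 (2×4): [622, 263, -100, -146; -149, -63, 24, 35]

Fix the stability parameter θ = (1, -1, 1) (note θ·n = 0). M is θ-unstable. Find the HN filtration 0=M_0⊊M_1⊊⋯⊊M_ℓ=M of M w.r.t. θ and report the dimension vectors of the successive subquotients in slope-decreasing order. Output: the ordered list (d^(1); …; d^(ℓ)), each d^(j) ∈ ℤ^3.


Via rank(M_{q-1}∘⋯∘M_p): M ≅ I[1,1], I[1,3], I[2,2]^2, I[2,3].
μ_θ-semistable layers: μ^(1)=1; μ^(2)=0; μ^(3)=-1

((1, 0, 2); (1, 1, 0); (0, 3, 0))


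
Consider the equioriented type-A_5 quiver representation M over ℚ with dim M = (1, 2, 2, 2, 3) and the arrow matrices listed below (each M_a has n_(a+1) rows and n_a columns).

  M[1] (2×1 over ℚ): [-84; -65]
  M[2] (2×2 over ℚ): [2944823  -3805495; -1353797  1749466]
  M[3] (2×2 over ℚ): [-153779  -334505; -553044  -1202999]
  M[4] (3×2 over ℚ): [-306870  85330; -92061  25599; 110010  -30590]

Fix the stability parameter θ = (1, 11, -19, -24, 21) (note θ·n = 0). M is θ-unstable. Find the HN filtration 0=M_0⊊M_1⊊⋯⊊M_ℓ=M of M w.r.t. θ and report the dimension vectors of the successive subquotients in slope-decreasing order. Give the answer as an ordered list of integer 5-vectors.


Via rank(M_{q-1}∘⋯∘M_p): M ≅ I[1,5], I[2,4], I[5,5]^2.
μ_θ-semistable layers: μ^(1)=21; μ^(2)=-31/4; μ^(3)=-32/3

((0, 0, 0, 0, 3); (1, 1, 1, 1, 0); (0, 1, 1, 1, 0))


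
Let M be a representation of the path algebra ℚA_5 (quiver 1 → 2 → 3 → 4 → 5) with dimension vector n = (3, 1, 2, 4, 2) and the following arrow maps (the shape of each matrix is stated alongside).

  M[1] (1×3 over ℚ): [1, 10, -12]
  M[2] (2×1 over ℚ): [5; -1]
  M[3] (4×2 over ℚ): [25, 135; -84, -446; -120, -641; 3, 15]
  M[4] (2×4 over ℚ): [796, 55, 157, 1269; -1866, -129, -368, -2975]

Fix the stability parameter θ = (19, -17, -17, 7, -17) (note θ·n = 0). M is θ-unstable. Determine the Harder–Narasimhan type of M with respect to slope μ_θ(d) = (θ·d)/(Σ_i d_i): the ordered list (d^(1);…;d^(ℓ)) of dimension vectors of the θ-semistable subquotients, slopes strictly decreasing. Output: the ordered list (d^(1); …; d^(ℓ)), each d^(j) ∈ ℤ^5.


Barcode: M ≅ I[1,1]^2, I[1,5], I[3,5], I[4,4]^2. HN layers by μ_θ (4 steps, strictly decreasing):
  μ^(1)=19; μ^(2)=7; μ^(3)=-5; μ^(4)=-17

((2, 0, 0, 0, 0); (0, 0, 0, 2, 0); (1, 1, 1, 2, 2); (0, 0, 1, 0, 0))


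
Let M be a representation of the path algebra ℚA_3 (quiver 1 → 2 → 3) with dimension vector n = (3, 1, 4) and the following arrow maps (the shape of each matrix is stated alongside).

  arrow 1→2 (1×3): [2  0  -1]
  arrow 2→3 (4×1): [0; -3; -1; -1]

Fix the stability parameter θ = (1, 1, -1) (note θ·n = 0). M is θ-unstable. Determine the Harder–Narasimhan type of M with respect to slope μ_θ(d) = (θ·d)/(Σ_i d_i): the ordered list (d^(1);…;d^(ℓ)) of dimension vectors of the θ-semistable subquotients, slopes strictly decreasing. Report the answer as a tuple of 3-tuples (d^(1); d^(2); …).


Interval decomposition of M: I[1,1]^2, I[1,3], I[3,3]^3.
HN type (ℓ=3): μ^(1)=1; μ^(2)=1/3; μ^(3)=-1

((2, 0, 0); (1, 1, 1); (0, 0, 3))


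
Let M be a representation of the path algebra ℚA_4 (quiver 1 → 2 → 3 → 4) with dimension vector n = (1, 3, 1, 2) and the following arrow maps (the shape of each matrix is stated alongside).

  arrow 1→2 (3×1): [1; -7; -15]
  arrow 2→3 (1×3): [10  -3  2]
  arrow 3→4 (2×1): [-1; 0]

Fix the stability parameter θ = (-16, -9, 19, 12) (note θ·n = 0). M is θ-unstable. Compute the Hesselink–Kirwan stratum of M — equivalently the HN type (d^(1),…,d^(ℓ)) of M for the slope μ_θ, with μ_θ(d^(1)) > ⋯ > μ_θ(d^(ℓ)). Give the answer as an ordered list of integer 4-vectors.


Barcode: M ≅ I[1,4], I[2,2]^2, I[4,4]. HN layers by μ_θ (4 steps, strictly decreasing):
  μ^(1)=31/2; μ^(2)=12; μ^(3)=-9; μ^(4)=-16

((0, 0, 1, 1); (0, 0, 0, 1); (0, 3, 0, 0); (1, 0, 0, 0))


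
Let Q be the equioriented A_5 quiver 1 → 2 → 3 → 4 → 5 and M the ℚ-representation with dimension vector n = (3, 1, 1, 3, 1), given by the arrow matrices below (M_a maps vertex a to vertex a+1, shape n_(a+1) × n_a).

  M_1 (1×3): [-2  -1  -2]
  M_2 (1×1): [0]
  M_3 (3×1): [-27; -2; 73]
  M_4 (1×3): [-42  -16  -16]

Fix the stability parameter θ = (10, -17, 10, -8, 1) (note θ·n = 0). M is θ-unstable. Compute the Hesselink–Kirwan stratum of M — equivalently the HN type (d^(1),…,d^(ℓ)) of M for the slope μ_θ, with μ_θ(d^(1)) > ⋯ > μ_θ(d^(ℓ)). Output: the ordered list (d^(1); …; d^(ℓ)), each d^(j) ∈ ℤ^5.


Via rank(M_{q-1}∘⋯∘M_p): M ≅ I[1,1]^2, I[1,2], I[3,5], I[4,4]^2.
μ_θ-semistable layers: μ^(1)=10; μ^(2)=1; μ^(3)=-7/2; μ^(4)=-8

((2, 0, 0, 0, 0); (0, 0, 1, 1, 1); (1, 1, 0, 0, 0); (0, 0, 0, 2, 0))


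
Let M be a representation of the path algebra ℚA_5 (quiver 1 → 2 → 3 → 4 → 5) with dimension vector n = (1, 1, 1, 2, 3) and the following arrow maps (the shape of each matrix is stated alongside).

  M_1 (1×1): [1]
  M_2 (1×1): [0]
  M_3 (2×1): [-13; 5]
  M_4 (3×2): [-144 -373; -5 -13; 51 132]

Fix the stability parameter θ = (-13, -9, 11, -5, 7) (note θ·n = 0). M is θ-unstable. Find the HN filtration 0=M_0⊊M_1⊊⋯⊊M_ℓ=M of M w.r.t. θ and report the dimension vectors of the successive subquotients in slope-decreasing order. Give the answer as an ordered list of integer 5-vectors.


Via rank(M_{q-1}∘⋯∘M_p): M ≅ I[1,2], I[3,5], I[4,5], I[5,5].
μ_θ-semistable layers: μ^(1)=7; μ^(2)=3; μ^(3)=-5; μ^(4)=-9; μ^(5)=-13

((0, 0, 0, 0, 3); (0, 0, 1, 1, 0); (0, 0, 0, 1, 0); (0, 1, 0, 0, 0); (1, 0, 0, 0, 0))


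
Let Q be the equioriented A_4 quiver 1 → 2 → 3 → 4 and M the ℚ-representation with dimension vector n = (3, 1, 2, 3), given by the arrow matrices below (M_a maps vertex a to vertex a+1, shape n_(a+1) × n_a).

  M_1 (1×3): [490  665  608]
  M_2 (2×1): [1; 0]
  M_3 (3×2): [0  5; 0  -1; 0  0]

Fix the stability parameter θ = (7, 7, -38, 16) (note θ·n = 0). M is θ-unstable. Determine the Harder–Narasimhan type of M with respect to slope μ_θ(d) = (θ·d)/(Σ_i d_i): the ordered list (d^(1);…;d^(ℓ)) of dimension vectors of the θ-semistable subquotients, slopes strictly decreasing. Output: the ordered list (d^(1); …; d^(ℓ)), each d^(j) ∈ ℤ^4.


Interval decomposition of M: I[1,1]^2, I[1,3], I[3,4], I[4,4]^2.
HN type (ℓ=4): μ^(1)=16; μ^(2)=7; μ^(3)=-8; μ^(4)=-38

((0, 0, 0, 3); (2, 0, 0, 0); (1, 1, 1, 0); (0, 0, 1, 0))


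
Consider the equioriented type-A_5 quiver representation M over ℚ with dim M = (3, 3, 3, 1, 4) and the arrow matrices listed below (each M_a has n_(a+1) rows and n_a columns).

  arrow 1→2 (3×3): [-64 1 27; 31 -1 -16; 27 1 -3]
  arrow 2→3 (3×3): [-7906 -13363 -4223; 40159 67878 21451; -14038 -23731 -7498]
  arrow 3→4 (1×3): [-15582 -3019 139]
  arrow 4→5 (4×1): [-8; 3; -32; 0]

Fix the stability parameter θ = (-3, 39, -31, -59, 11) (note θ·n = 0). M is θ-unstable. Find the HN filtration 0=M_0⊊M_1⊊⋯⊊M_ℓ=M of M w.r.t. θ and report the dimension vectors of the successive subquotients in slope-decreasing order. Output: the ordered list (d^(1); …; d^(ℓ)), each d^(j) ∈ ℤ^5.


Via rank(M_{q-1}∘⋯∘M_p): M ≅ I[1,3]^2, I[1,5], I[5,5]^3.
μ_θ-semistable layers: μ^(1)=11; μ^(2)=4; μ^(3)=-3; μ^(4)=-27/2

((0, 0, 0, 0, 4); (0, 2, 2, 0, 0); (2, 0, 0, 0, 0); (1, 1, 1, 1, 0))


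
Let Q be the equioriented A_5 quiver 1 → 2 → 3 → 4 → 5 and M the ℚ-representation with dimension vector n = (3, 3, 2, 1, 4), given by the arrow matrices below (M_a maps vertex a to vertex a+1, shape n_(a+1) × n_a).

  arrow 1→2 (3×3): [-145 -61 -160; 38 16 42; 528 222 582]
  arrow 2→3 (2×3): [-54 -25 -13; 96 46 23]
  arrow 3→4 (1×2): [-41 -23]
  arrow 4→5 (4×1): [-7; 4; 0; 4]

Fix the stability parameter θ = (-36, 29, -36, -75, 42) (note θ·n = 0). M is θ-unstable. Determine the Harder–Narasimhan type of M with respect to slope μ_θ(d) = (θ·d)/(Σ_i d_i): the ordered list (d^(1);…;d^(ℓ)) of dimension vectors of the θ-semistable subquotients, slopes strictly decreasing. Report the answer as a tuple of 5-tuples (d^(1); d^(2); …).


Barcode: M ≅ I[1,1], I[1,2], I[1,5], I[2,3], I[5,5]^3. HN layers by μ_θ (5 steps, strictly decreasing):
  μ^(1)=42; μ^(2)=29; μ^(3)=-7/2; μ^(4)=-82/3; μ^(5)=-36

((0, 0, 0, 0, 4); (0, 1, 0, 0, 0); (0, 1, 1, 0, 0); (0, 1, 1, 1, 0); (3, 0, 0, 0, 0))


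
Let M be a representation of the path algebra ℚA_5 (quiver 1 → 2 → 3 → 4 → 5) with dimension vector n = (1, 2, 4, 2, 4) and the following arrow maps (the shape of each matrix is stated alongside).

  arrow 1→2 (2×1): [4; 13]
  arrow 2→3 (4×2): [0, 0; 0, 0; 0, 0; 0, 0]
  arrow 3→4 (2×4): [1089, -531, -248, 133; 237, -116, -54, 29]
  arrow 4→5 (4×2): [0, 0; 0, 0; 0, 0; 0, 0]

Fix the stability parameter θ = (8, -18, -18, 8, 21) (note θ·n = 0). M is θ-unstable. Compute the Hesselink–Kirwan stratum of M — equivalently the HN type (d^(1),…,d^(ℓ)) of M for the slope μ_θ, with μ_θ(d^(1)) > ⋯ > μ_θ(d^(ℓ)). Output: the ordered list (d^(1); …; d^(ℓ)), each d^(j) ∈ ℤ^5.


Barcode: M ≅ I[1,2], I[2,2], I[3,3]^2, I[3,4]^2, I[5,5]^4. HN layers by μ_θ (4 steps, strictly decreasing):
  μ^(1)=21; μ^(2)=8; μ^(3)=-5; μ^(4)=-18

((0, 0, 0, 0, 4); (0, 0, 0, 2, 0); (1, 1, 0, 0, 0); (0, 1, 4, 0, 0))


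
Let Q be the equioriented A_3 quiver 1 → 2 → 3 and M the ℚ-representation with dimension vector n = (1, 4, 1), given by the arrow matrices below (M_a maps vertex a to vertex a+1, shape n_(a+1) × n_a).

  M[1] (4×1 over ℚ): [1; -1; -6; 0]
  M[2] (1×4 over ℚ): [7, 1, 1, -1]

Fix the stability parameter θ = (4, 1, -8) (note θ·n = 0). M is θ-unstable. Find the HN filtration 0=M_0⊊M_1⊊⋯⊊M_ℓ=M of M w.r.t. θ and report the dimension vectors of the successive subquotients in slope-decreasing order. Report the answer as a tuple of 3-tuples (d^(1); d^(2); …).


Barcode: M ≅ I[1,2], I[2,2]^2, I[2,3]. HN layers by μ_θ (3 steps, strictly decreasing):
  μ^(1)=5/2; μ^(2)=1; μ^(3)=-7/2

((1, 1, 0); (0, 2, 0); (0, 1, 1))


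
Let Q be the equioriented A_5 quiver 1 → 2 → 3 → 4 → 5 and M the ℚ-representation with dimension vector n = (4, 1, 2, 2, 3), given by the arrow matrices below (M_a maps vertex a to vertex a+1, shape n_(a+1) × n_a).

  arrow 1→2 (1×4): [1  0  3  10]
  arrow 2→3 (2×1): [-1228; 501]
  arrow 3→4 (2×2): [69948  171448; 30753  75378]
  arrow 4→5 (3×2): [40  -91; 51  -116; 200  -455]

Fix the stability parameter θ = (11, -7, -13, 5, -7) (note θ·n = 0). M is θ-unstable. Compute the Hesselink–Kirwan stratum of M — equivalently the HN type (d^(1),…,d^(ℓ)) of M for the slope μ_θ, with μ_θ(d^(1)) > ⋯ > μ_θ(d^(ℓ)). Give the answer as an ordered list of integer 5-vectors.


Barcode: M ≅ I[1,1]^3, I[1,5], I[3,3], I[4,5], I[5,5]. HN layers by μ_θ (5 steps, strictly decreasing):
  μ^(1)=11; μ^(2)=-1; μ^(3)=-3; μ^(4)=-7; μ^(5)=-13

((3, 0, 0, 0, 0); (0, 0, 0, 2, 2); (1, 1, 1, 0, 0); (0, 0, 0, 0, 1); (0, 0, 1, 0, 0))


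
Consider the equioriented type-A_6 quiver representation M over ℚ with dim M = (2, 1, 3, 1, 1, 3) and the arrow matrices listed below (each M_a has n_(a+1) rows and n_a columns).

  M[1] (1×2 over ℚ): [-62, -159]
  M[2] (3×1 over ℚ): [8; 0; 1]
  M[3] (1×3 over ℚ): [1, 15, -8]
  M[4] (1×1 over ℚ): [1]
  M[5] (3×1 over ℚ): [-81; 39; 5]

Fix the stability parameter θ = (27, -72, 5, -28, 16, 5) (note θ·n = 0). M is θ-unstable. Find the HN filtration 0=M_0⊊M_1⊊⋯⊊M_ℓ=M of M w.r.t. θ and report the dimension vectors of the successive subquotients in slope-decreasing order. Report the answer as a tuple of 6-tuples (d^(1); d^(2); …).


Via rank(M_{q-1}∘⋯∘M_p): M ≅ I[1,1], I[1,3], I[3,3], I[3,6], I[6,6]^2.
μ_θ-semistable layers: μ^(1)=27; μ^(2)=21/2; μ^(3)=5; μ^(4)=-23/2; μ^(5)=-45/2

((1, 0, 0, 0, 0, 0); (0, 0, 0, 0, 1, 1); (0, 0, 2, 0, 0, 2); (0, 0, 1, 1, 0, 0); (1, 1, 0, 0, 0, 0))


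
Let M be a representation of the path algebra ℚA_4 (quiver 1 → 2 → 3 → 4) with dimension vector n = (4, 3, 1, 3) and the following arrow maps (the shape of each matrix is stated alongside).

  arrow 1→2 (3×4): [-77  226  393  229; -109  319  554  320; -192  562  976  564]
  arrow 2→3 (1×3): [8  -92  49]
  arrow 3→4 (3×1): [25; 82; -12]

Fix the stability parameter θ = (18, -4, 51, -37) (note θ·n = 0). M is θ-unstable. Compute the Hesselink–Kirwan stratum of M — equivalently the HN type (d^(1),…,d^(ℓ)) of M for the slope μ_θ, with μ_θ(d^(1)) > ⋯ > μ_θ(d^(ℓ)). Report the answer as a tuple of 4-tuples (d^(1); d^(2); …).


Barcode: M ≅ I[1,1], I[1,2]^2, I[1,4], I[4,4]^2. HN layers by μ_θ (3 steps, strictly decreasing):
  μ^(1)=18; μ^(2)=7; μ^(3)=-37

((1, 0, 0, 0); (3, 3, 1, 1); (0, 0, 0, 2))


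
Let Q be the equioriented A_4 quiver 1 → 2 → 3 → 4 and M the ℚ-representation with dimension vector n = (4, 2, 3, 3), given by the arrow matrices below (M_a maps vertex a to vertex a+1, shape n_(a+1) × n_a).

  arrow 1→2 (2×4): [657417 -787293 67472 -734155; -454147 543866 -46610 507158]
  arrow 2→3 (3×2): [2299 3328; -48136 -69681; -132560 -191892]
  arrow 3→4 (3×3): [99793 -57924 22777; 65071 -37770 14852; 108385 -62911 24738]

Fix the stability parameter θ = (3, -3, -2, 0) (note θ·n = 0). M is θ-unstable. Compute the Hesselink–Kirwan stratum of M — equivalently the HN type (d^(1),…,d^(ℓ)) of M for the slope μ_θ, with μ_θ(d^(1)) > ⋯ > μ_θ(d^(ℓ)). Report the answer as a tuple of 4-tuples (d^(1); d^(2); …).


Via rank(M_{q-1}∘⋯∘M_p): M ≅ I[1,1]^2, I[1,4]^2, I[3,4].
μ_θ-semistable layers: μ^(1)=3; μ^(2)=0; μ^(3)=-2/3; μ^(4)=-2

((2, 0, 0, 0); (0, 0, 0, 3); (2, 2, 2, 0); (0, 0, 1, 0))


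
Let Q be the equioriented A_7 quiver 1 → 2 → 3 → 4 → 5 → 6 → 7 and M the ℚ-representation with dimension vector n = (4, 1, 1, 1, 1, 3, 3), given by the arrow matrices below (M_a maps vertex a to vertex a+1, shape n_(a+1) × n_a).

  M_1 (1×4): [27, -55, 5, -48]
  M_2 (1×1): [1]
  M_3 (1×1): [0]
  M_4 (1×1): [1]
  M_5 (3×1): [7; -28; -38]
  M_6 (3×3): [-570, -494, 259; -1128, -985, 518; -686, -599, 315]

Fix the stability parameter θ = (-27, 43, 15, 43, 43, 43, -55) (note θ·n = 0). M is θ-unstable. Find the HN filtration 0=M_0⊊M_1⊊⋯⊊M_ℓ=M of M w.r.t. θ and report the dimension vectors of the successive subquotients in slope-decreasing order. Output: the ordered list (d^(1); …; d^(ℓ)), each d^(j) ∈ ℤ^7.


Barcode: M ≅ I[1,1]^3, I[1,3], I[4,6], I[6,7]^2, I[7,7]. HN layers by μ_θ (5 steps, strictly decreasing):
  μ^(1)=43; μ^(2)=29; μ^(3)=-6; μ^(4)=-27; μ^(5)=-55

((0, 0, 0, 1, 1, 1, 0); (0, 1, 1, 0, 0, 0, 0); (0, 0, 0, 0, 0, 2, 2); (4, 0, 0, 0, 0, 0, 0); (0, 0, 0, 0, 0, 0, 1))


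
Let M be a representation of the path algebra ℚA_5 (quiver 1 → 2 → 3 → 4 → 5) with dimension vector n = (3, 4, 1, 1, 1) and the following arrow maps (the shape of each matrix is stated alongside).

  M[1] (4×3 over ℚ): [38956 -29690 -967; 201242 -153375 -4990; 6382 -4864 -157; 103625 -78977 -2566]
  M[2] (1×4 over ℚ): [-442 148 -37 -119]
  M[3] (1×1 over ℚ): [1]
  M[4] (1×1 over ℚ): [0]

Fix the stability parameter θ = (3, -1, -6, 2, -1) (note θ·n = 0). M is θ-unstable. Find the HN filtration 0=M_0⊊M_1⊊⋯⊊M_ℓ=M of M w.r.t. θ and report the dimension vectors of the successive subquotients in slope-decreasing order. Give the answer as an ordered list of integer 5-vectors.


Barcode: M ≅ I[1,2]^2, I[1,4], I[2,2], I[5,5]. HN layers by μ_θ (4 steps, strictly decreasing):
  μ^(1)=2; μ^(2)=1; μ^(3)=-1; μ^(4)=-4/3

((0, 0, 0, 1, 0); (2, 2, 0, 0, 0); (0, 1, 0, 0, 1); (1, 1, 1, 0, 0))


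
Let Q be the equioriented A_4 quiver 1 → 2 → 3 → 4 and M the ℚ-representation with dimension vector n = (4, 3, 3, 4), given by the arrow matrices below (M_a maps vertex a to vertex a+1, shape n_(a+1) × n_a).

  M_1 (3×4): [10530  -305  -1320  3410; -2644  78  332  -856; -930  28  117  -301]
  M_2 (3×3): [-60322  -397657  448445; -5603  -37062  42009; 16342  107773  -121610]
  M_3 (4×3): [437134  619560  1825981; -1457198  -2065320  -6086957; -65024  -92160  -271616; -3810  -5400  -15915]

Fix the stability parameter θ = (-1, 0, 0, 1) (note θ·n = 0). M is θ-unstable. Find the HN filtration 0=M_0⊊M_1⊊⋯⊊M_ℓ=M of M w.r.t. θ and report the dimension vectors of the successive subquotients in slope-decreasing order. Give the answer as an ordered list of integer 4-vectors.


Barcode: M ≅ I[1,1]^2, I[1,3]^2, I[2,4], I[4,4]^3. HN layers by μ_θ (3 steps, strictly decreasing):
  μ^(1)=1; μ^(2)=0; μ^(3)=-1

((0, 0, 0, 4); (0, 3, 3, 0); (4, 0, 0, 0))


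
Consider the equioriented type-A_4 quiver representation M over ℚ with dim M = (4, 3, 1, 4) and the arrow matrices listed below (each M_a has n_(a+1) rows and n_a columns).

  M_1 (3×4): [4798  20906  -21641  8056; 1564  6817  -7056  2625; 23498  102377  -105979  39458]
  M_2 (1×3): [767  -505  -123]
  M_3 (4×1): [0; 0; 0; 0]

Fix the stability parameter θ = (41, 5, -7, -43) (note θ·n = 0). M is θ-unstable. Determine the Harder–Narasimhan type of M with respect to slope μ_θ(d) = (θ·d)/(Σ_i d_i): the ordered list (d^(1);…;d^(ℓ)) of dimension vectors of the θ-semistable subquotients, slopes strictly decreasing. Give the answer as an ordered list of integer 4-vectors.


Barcode: M ≅ I[1,1], I[1,2]^2, I[1,3], I[4,4]^4. HN layers by μ_θ (4 steps, strictly decreasing):
  μ^(1)=41; μ^(2)=23; μ^(3)=13; μ^(4)=-43

((1, 0, 0, 0); (2, 2, 0, 0); (1, 1, 1, 0); (0, 0, 0, 4))


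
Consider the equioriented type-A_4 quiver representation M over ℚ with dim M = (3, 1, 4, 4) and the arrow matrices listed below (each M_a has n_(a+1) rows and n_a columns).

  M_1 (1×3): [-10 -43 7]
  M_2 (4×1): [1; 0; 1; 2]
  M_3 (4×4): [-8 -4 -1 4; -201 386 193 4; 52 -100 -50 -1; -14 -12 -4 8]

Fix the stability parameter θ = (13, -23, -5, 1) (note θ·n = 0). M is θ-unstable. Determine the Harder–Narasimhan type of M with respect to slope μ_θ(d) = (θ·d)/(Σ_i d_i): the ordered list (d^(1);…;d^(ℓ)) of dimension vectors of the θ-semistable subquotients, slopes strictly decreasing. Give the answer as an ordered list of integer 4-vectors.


Via rank(M_{q-1}∘⋯∘M_p): M ≅ I[1,1]^2, I[1,4], I[3,3], I[3,4]^2, I[4,4].
μ_θ-semistable layers: μ^(1)=13; μ^(2)=1; μ^(3)=-5

((2, 0, 0, 0); (0, 0, 0, 4); (1, 1, 4, 0))


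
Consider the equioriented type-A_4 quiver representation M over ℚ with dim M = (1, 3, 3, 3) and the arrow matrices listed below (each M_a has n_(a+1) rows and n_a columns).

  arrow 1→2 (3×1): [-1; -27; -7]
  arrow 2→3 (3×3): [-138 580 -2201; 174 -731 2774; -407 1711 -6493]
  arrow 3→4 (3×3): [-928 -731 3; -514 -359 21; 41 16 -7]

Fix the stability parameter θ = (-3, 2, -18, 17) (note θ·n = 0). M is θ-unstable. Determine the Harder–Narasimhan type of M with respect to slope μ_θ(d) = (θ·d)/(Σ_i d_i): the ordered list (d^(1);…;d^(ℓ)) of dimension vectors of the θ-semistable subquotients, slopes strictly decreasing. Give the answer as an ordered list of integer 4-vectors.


Barcode: M ≅ I[1,4], I[2,4]^2. HN layers by μ_θ (3 steps, strictly decreasing):
  μ^(1)=17; μ^(2)=-19/3; μ^(3)=-8

((0, 0, 0, 3); (1, 1, 1, 0); (0, 2, 2, 0))


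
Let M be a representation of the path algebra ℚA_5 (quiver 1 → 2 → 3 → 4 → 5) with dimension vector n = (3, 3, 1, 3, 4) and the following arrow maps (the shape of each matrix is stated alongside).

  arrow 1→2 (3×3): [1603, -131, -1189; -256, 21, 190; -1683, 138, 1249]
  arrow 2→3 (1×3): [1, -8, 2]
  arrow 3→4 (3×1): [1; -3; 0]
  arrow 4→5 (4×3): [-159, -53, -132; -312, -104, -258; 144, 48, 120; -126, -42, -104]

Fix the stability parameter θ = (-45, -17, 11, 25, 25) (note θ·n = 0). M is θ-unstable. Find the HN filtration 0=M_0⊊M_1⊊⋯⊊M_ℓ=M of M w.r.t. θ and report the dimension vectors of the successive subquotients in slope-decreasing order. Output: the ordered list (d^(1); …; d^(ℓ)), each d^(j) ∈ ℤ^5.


Barcode: M ≅ I[1,2]^2, I[1,4], I[4,5]^2, I[5,5]^2. HN layers by μ_θ (4 steps, strictly decreasing):
  μ^(1)=25; μ^(2)=11; μ^(3)=-17; μ^(4)=-45

((0, 0, 0, 3, 4); (0, 0, 1, 0, 0); (0, 3, 0, 0, 0); (3, 0, 0, 0, 0))


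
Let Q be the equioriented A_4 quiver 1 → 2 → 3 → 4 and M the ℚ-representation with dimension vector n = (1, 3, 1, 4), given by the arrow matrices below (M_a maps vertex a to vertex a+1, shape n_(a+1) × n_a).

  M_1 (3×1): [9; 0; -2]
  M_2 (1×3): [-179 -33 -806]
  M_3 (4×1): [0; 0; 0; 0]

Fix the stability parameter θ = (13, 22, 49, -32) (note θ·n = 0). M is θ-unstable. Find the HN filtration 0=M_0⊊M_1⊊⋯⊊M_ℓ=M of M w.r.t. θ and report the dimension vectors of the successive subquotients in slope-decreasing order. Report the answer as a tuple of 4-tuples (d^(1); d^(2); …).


Via rank(M_{q-1}∘⋯∘M_p): M ≅ I[1,3], I[2,2]^2, I[4,4]^4.
μ_θ-semistable layers: μ^(1)=49; μ^(2)=22; μ^(3)=13; μ^(4)=-32

((0, 0, 1, 0); (0, 3, 0, 0); (1, 0, 0, 0); (0, 0, 0, 4))


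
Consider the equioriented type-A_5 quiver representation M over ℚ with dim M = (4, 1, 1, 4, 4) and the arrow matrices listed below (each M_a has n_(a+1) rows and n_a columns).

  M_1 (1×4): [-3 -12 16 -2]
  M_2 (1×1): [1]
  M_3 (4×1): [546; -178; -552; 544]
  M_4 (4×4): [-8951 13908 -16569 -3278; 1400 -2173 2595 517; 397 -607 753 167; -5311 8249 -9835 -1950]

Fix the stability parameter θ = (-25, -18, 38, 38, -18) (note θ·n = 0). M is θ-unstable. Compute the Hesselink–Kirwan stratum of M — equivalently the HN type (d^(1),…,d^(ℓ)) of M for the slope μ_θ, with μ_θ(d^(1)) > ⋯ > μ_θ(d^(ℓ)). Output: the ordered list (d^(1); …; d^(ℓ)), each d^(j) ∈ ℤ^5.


Via rank(M_{q-1}∘⋯∘M_p): M ≅ I[1,1]^3, I[1,5], I[4,5]^3.
μ_θ-semistable layers: μ^(1)=58/3; μ^(2)=10; μ^(3)=-18; μ^(4)=-25

((0, 0, 1, 1, 1); (0, 0, 0, 3, 3); (0, 1, 0, 0, 0); (4, 0, 0, 0, 0))


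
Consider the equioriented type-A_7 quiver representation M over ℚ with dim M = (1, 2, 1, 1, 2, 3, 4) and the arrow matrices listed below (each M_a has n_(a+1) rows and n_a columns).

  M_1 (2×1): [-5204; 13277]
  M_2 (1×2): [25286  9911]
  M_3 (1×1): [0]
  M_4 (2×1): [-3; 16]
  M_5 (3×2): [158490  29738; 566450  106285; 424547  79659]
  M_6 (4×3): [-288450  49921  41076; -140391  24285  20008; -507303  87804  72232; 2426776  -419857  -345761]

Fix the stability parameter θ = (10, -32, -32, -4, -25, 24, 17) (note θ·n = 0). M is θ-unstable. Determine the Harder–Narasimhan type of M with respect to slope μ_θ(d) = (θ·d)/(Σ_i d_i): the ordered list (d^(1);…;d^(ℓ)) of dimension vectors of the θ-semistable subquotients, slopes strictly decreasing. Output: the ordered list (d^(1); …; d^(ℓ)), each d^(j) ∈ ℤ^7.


Barcode: M ≅ I[1,3], I[2,2], I[4,7], I[5,7], I[6,7], I[7,7]. HN layers by μ_θ (6 steps, strictly decreasing):
  μ^(1)=41/2; μ^(2)=17; μ^(3)=-29/2; μ^(4)=-18; μ^(5)=-25; μ^(6)=-32

((0, 0, 0, 0, 0, 3, 3); (0, 0, 0, 0, 0, 0, 1); (0, 0, 0, 1, 1, 0, 0); (1, 1, 1, 0, 0, 0, 0); (0, 0, 0, 0, 1, 0, 0); (0, 1, 0, 0, 0, 0, 0))


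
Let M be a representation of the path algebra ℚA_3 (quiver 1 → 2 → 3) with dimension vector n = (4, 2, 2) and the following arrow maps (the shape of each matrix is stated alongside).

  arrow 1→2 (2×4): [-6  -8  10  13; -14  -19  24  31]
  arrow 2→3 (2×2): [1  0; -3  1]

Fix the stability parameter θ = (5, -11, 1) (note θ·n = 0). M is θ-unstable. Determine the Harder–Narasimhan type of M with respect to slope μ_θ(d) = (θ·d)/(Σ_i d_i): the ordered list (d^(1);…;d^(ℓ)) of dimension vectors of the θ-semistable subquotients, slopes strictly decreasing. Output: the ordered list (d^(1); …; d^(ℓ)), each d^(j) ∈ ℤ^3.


Barcode: M ≅ I[1,1]^2, I[1,3]^2. HN layers by μ_θ (3 steps, strictly decreasing):
  μ^(1)=5; μ^(2)=1; μ^(3)=-3

((2, 0, 0); (0, 0, 2); (2, 2, 0))


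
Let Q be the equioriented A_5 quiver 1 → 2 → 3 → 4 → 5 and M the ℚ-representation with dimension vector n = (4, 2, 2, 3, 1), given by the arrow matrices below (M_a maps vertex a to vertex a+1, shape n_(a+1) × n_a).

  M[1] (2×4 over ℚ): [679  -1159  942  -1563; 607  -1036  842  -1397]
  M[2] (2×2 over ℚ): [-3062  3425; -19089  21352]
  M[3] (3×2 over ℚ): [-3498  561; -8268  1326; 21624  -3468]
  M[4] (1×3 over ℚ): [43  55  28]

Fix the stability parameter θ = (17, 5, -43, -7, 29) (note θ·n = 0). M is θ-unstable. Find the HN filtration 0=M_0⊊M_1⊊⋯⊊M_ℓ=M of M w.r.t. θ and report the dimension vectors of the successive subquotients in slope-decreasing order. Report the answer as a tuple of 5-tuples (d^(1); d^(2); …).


Interval decomposition of M: I[1,1]^2, I[1,3], I[1,5], I[4,4]^2.
HN type (ℓ=3): μ^(1)=29; μ^(2)=17; μ^(3)=-7

((0, 0, 0, 0, 1); (2, 0, 0, 0, 0); (2, 2, 2, 3, 0))


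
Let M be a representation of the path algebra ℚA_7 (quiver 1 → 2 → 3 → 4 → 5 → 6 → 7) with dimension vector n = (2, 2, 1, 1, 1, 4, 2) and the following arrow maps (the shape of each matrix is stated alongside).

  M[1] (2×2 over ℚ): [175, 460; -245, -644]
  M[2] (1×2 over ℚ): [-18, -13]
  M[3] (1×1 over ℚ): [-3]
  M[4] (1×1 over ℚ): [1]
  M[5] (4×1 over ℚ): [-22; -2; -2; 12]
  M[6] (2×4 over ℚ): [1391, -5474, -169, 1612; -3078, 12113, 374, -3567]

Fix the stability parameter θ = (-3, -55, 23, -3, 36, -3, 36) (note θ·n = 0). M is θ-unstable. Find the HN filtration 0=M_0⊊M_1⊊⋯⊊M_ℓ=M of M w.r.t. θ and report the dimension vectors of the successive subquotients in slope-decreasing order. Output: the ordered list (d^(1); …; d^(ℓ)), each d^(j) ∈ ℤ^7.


Via rank(M_{q-1}∘⋯∘M_p): M ≅ I[1,1], I[1,7], I[2,2], I[6,6]^2, I[6,7].
μ_θ-semistable layers: μ^(1)=36; μ^(2)=33/2; μ^(3)=10; μ^(4)=-3; μ^(5)=-29; μ^(6)=-55

((0, 0, 0, 0, 0, 0, 2); (0, 0, 0, 0, 1, 1, 0); (0, 0, 1, 1, 0, 0, 0); (1, 0, 0, 0, 0, 3, 0); (1, 1, 0, 0, 0, 0, 0); (0, 1, 0, 0, 0, 0, 0))


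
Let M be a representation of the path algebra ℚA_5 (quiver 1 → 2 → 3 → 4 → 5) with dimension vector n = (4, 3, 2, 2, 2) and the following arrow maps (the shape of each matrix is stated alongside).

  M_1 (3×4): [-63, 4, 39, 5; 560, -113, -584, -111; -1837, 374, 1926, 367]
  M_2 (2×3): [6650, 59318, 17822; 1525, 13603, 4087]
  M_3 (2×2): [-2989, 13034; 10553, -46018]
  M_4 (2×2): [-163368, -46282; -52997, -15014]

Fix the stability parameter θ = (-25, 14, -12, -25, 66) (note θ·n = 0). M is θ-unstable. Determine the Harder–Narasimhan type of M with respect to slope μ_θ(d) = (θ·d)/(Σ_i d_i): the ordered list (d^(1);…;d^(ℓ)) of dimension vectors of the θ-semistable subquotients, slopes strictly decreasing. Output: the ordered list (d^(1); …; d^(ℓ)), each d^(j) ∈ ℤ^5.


Barcode: M ≅ I[1,1], I[1,2]^2, I[1,3], I[3,5], I[4,5]. HN layers by μ_θ (5 steps, strictly decreasing):
  μ^(1)=66; μ^(2)=14; μ^(3)=1; μ^(4)=-37/2; μ^(5)=-25

((0, 0, 0, 0, 2); (0, 2, 0, 0, 0); (0, 1, 1, 0, 0); (0, 0, 1, 1, 0); (4, 0, 0, 1, 0))


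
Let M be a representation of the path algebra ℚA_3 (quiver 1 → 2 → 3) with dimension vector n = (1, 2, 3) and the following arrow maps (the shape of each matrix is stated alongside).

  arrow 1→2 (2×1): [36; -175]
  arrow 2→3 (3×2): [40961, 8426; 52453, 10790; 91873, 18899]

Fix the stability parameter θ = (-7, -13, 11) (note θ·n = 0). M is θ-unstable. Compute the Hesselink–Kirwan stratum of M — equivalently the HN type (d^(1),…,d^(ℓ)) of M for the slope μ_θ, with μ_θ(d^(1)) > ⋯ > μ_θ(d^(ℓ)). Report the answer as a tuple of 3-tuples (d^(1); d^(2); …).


Barcode: M ≅ I[1,3], I[2,3], I[3,3]. HN layers by μ_θ (3 steps, strictly decreasing):
  μ^(1)=11; μ^(2)=-10; μ^(3)=-13

((0, 0, 3); (1, 1, 0); (0, 1, 0))


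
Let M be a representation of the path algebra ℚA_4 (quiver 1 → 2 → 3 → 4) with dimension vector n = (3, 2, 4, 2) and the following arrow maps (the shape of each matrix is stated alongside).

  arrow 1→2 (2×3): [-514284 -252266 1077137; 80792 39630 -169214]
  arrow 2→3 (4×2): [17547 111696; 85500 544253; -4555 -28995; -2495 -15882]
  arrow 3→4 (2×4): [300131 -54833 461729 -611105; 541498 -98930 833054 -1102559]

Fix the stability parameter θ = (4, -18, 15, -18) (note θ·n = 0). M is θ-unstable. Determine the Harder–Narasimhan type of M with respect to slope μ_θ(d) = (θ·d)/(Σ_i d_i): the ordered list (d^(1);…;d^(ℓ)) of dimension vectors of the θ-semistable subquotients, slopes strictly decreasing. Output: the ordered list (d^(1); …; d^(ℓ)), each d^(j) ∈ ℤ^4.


Barcode: M ≅ I[1,1], I[1,3], I[1,4], I[3,3], I[3,4]. HN layers by μ_θ (4 steps, strictly decreasing):
  μ^(1)=15; μ^(2)=4; μ^(3)=-3/2; μ^(4)=-7

((0, 0, 2, 0); (1, 0, 0, 0); (0, 0, 2, 2); (2, 2, 0, 0))


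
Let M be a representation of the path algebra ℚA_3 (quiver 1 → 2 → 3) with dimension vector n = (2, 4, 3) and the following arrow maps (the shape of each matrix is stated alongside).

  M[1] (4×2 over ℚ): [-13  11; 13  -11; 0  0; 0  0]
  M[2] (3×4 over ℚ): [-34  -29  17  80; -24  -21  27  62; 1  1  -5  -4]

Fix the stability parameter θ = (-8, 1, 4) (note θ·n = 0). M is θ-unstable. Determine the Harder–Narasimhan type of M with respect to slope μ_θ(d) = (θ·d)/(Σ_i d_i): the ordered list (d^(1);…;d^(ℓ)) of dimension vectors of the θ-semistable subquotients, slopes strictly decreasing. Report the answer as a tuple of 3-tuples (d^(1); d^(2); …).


Barcode: M ≅ I[1,1], I[1,3], I[2,2], I[2,3]^2. HN layers by μ_θ (3 steps, strictly decreasing):
  μ^(1)=4; μ^(2)=1; μ^(3)=-8

((0, 0, 3); (0, 4, 0); (2, 0, 0))


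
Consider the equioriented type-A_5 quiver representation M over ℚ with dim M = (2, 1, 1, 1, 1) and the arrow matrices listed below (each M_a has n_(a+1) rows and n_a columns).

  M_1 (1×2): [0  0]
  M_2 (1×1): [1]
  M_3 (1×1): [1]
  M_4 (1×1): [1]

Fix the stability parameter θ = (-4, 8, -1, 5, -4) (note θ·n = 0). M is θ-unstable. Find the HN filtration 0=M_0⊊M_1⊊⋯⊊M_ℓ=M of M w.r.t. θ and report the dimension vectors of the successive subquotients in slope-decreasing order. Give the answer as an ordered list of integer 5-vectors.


Interval decomposition of M: I[1,1]^2, I[2,5].
HN type (ℓ=2): μ^(1)=2; μ^(2)=-4

((0, 1, 1, 1, 1); (2, 0, 0, 0, 0))


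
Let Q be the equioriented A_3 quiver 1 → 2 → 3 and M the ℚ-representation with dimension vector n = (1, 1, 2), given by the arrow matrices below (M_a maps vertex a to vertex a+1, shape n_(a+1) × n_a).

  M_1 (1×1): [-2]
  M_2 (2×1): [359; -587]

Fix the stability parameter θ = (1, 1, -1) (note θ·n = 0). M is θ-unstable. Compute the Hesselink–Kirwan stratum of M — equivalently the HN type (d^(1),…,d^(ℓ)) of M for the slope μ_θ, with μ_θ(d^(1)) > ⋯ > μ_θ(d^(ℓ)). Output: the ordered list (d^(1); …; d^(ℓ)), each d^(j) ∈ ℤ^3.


Barcode: M ≅ I[1,3], I[3,3]. HN layers by μ_θ (2 steps, strictly decreasing):
  μ^(1)=1/3; μ^(2)=-1

((1, 1, 1); (0, 0, 1))


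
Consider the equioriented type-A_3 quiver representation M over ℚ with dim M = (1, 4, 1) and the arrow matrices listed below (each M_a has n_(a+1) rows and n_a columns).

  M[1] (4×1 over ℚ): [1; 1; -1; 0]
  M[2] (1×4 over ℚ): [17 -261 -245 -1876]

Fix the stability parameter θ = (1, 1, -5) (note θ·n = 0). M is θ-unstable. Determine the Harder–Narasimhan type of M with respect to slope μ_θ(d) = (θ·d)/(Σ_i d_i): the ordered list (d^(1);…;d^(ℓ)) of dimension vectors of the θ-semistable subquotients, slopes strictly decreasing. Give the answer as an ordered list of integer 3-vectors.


Via rank(M_{q-1}∘⋯∘M_p): M ≅ I[1,3], I[2,2]^3.
μ_θ-semistable layers: μ^(1)=1; μ^(2)=-1

((0, 3, 0); (1, 1, 1))


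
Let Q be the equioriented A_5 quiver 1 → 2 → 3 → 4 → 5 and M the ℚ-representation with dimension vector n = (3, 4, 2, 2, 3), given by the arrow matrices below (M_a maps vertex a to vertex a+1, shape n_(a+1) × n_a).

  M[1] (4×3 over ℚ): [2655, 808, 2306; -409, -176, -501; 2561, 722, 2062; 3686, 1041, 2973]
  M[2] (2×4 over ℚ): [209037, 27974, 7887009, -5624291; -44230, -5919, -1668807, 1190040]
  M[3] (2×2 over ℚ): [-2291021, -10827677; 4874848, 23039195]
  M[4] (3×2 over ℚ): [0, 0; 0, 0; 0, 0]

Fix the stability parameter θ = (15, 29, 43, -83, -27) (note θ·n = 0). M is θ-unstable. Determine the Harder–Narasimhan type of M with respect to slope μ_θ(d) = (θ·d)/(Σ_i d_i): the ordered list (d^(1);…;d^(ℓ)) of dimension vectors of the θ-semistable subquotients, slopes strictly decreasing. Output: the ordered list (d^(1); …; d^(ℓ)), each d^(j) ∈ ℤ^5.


Barcode: M ≅ I[1,2], I[1,4]^2, I[2,2], I[5,5]^3. HN layers by μ_θ (4 steps, strictly decreasing):
  μ^(1)=29; μ^(2)=15; μ^(3)=1; μ^(4)=-27

((0, 2, 0, 0, 0); (1, 0, 0, 0, 0); (2, 2, 2, 2, 0); (0, 0, 0, 0, 3))


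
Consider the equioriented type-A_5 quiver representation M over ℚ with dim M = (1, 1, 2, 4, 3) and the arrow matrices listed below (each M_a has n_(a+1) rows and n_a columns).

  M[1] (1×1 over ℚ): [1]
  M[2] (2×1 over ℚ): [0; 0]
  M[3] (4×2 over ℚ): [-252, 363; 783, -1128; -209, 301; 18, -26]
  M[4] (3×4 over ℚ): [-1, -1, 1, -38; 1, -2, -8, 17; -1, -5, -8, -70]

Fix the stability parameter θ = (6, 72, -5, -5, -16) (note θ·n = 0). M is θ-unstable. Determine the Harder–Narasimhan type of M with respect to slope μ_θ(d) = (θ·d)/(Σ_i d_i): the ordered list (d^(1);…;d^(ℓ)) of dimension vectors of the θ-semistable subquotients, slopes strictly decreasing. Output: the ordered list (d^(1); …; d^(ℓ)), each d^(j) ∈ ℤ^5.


Interval decomposition of M: I[1,2], I[3,5]^2, I[4,4], I[4,5].
HN type (ℓ=5): μ^(1)=72; μ^(2)=6; μ^(3)=-5; μ^(4)=-26/3; μ^(5)=-21/2

((0, 1, 0, 0, 0); (1, 0, 0, 0, 0); (0, 0, 0, 1, 0); (0, 0, 2, 2, 2); (0, 0, 0, 1, 1))


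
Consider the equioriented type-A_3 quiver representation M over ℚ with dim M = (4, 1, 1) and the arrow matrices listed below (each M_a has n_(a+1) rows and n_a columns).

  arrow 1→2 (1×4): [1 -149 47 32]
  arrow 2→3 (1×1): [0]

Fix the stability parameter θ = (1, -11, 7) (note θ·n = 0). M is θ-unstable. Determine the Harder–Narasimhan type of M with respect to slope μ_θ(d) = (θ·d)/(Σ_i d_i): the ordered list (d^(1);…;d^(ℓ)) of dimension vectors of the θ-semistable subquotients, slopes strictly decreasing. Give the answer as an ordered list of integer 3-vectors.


Interval decomposition of M: I[1,1]^3, I[1,2], I[3,3].
HN type (ℓ=3): μ^(1)=7; μ^(2)=1; μ^(3)=-5

((0, 0, 1); (3, 0, 0); (1, 1, 0))


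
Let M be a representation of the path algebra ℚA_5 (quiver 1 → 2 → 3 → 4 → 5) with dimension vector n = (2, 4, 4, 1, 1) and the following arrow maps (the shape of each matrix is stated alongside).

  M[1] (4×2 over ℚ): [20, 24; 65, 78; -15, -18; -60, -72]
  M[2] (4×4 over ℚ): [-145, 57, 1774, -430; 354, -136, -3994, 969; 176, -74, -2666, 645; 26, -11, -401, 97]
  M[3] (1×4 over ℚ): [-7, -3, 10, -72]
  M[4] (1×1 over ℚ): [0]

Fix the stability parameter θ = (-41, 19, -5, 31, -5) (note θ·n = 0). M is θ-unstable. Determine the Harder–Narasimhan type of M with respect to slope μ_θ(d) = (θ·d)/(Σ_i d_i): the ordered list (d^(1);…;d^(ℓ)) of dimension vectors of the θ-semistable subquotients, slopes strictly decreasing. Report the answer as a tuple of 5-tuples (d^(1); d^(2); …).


Via rank(M_{q-1}∘⋯∘M_p): M ≅ I[1,1], I[1,4], I[2,3]^3, I[5,5].
μ_θ-semistable layers: μ^(1)=31; μ^(2)=7; μ^(3)=-5; μ^(4)=-41

((0, 0, 0, 1, 0); (0, 4, 4, 0, 0); (0, 0, 0, 0, 1); (2, 0, 0, 0, 0))


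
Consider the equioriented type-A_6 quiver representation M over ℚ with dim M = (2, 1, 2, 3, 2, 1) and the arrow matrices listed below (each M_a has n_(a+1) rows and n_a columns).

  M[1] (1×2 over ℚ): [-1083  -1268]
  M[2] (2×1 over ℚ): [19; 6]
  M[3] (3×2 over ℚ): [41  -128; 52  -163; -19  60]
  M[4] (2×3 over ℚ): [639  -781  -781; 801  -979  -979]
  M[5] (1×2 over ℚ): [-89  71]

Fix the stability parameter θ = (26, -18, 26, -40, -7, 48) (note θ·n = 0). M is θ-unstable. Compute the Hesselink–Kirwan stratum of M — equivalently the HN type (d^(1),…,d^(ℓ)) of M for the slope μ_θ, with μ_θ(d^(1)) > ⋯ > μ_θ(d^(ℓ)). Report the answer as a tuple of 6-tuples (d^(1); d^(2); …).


Via rank(M_{q-1}∘⋯∘M_p): M ≅ I[1,1], I[1,4], I[3,5], I[4,4], I[5,6].
μ_θ-semistable layers: μ^(1)=48; μ^(2)=26; μ^(3)=-3/2; μ^(4)=-7; μ^(5)=-40

((0, 0, 0, 0, 0, 1); (1, 0, 0, 0, 0, 0); (1, 1, 1, 1, 0, 0); (0, 0, 1, 1, 2, 0); (0, 0, 0, 1, 0, 0))


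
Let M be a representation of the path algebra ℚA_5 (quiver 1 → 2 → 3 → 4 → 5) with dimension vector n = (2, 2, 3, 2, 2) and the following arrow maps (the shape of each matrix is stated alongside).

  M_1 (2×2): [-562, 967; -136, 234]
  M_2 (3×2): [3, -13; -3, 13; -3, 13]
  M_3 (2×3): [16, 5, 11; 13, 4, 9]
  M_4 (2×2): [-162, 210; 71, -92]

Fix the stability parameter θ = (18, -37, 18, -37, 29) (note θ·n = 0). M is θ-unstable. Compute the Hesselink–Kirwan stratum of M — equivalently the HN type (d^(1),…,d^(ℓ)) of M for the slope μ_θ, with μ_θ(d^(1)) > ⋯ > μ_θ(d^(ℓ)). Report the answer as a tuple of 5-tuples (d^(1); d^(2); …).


Barcode: M ≅ I[1,2], I[1,3], I[3,5]^2. HN layers by μ_θ (3 steps, strictly decreasing):
  μ^(1)=29; μ^(2)=18; μ^(3)=-19/2

((0, 0, 0, 0, 2); (0, 0, 1, 0, 0); (2, 2, 2, 2, 0))


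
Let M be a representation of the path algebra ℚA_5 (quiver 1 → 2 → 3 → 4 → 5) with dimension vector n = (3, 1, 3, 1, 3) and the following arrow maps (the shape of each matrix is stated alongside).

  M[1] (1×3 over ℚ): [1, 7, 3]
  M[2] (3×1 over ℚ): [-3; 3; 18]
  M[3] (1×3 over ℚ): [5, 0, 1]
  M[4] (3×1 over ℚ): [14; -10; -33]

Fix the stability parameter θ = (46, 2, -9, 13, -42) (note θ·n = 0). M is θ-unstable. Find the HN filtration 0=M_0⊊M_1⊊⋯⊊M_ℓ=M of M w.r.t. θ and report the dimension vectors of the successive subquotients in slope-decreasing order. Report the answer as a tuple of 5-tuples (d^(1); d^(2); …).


Interval decomposition of M: I[1,1]^2, I[1,5], I[3,3]^2, I[5,5]^2.
HN type (ℓ=4): μ^(1)=46; μ^(2)=2; μ^(3)=-9; μ^(4)=-42

((2, 0, 0, 0, 0); (1, 1, 1, 1, 1); (0, 0, 2, 0, 0); (0, 0, 0, 0, 2))


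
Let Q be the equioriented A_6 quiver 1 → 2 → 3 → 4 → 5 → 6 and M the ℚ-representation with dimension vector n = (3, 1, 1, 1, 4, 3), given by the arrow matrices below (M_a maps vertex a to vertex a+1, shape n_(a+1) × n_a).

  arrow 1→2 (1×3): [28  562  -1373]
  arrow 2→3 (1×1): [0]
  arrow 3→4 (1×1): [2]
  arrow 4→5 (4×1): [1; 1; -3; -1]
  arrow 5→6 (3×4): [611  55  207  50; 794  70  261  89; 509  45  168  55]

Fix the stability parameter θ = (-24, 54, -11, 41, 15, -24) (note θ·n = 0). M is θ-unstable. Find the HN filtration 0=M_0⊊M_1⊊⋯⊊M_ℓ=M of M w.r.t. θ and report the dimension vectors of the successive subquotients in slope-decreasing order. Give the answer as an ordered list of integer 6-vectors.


Interval decomposition of M: I[1,1]^2, I[1,2], I[3,6], I[5,5]^2, I[5,6], I[6,6].
HN type (ℓ=6): μ^(1)=54; μ^(2)=15; μ^(3)=32/3; μ^(4)=-9/2; μ^(5)=-11; μ^(6)=-24

((0, 1, 0, 0, 0, 0); (0, 0, 0, 0, 2, 0); (0, 0, 0, 1, 1, 1); (0, 0, 0, 0, 1, 1); (0, 0, 1, 0, 0, 0); (3, 0, 0, 0, 0, 1))


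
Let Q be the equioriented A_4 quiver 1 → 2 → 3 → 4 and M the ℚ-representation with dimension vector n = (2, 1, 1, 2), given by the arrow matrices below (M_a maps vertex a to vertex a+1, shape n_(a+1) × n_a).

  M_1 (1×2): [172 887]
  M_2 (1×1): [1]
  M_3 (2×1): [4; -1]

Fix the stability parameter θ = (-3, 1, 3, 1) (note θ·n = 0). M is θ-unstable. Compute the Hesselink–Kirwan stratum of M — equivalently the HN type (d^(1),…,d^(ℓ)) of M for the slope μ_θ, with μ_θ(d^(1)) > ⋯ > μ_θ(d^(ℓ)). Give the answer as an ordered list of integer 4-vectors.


Barcode: M ≅ I[1,1], I[1,4], I[4,4]. HN layers by μ_θ (3 steps, strictly decreasing):
  μ^(1)=2; μ^(2)=1; μ^(3)=-3

((0, 0, 1, 1); (0, 1, 0, 1); (2, 0, 0, 0))
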